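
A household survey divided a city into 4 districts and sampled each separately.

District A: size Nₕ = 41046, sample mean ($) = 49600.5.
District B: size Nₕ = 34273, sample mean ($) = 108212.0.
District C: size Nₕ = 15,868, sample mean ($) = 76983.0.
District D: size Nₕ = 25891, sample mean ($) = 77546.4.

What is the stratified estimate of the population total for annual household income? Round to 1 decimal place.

Estimate total by summing Nₕ·x̄ₕ over strata.
41046·49600.5 + 34273·108212.0 + 15868·76983.0 + 25891·77546.4 = 2035902123 + 3708749876 + 1221566244 + 2007753842.4 = 8973972085.4.

8973972085.4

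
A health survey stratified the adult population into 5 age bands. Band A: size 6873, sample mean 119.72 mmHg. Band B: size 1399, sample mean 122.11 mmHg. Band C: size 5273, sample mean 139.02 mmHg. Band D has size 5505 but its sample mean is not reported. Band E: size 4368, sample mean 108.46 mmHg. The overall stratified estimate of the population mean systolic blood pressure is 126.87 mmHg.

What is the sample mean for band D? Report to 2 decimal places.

139.98

N = 6873 + 1399 + 5273 + 5505 + 4368 = 23418.
Overall total = μ·N = 126.87·23418 = 2971041.66.
Subtract the known strata: 6873·119.72 + 1399·122.11 + 5273·139.02 + 4368·108.46 = 2200473.19.
Remaining total for band D: 2971041.66 − 2200473.19 = 770568.47.
Divide by its size: 770568.47 / 5505 = 139.9761... → 139.98.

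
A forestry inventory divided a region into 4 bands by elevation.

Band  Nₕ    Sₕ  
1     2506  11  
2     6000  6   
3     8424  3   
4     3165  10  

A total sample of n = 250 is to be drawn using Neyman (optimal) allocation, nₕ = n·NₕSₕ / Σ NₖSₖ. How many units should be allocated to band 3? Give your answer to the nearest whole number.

Σ NₕSₕ = 2506·11 + 6000·6 + 8424·3 + 3165·10 = 120488.
Share for 3: 25272/120488 = 0.20975.
n_3 = 250 × 0.20975 = 52.437... → 52.

52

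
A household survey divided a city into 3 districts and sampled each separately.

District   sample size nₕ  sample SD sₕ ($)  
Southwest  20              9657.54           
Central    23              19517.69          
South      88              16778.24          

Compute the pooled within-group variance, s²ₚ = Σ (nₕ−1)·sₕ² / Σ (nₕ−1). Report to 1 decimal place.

Degrees of freedom: 19 + 22 + 87 = 128.
Σ(nₕ−1)sₕ² = 19·93268078.8516 + 22·380940222.9361 + 87·281509337.4976 = 34644090765.0658.
s²ₚ = 34644090765.0658 / 128 = 270656959.102... → 270656959.1.

270656959.1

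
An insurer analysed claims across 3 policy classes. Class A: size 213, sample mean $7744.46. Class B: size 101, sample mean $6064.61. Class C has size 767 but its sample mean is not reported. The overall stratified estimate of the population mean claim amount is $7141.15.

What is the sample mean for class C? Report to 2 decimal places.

7115.37

Σ Nₕx̄ₕ = N·μ, so 767·x̄_C = 1081·7141.15 − (213·7744.46 + 101·6064.61).
= 7719583.15 − 2262095.59 = 5457487.56.
x̄_C = 5457487.56 / 767 = 7115.3684... → 7115.37.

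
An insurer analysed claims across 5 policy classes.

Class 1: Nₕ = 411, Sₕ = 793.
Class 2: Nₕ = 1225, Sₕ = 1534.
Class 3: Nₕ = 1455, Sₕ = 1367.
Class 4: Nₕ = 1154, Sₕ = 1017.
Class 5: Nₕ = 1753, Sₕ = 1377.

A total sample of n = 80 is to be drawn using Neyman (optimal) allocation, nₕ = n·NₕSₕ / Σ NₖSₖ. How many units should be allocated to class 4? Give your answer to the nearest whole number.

12

Σ NₕSₕ = 411·793 + 1225·1534 + 1455·1367 + 1154·1017 + 1753·1377 = 7781557.
Share for 4: 1173618/7781557 = 0.15082.
n_4 = 80 × 0.15082 = 12.066... → 12.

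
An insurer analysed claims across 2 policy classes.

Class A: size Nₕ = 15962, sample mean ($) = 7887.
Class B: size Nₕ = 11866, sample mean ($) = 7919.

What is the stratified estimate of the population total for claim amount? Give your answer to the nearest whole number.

A: 15962·7887 = 125892294
B: 11866·7919 = 93966854
τ̂ = Σ Nₕx̄ₕ = 219859148.

219859148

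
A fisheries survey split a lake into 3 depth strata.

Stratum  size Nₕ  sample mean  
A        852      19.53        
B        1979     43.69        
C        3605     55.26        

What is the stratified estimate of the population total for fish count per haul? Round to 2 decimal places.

A: 852·19.53 = 16639.56
B: 1979·43.69 = 86462.51
C: 3605·55.26 = 199212.3
τ̂ = Σ Nₕx̄ₕ = 302314.37.

302314.37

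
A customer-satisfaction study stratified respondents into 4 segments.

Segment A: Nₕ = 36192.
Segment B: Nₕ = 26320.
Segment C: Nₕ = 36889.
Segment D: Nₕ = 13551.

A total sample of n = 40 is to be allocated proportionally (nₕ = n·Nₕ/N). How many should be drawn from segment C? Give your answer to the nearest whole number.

13

Share of segment C = 36889/112952 = 0.32659.
Allocate 40 × 0.32659 = 13.064... → 13.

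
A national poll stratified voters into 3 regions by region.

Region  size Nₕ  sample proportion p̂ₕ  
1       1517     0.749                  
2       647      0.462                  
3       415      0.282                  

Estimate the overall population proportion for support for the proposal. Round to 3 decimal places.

0.602

N = 1517 + 647 + 415 = 2579.
Overall proportion = Σ (Nₕ/N)·p̂ₕ.
Σ Nₕp̂ₕ = 1136.233 + 298.914 + 117.03 = 1552.177.
1552.177 / 2579 = 0.60185... → 0.602.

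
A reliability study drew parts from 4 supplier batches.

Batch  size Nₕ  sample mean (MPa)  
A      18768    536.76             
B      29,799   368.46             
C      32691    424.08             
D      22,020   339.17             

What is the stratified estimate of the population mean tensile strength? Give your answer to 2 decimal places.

410.40

N = 18768 + 29799 + 32691 + 22020 = 103278.
Weight each subgroup mean by Nₕ/N and sum.
Σ Nₕx̄ₕ = 18768·536.76 + 29799·368.46 + 32691·424.08 + 22020·339.17 = 10073911.68 + 10979739.54 + 13863599.28 + 7468523.4 = 42385773.9.
Divide by N: 42385773.9 / 103278 = 410.4047... → 410.40.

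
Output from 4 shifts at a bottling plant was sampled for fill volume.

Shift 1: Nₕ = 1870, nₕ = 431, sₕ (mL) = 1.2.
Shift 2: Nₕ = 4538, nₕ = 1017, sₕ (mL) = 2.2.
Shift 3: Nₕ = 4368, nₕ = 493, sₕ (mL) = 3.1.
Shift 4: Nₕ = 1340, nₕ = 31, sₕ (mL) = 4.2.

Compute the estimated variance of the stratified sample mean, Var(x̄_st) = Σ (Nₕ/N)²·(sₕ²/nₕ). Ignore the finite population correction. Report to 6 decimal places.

0.010241

N = 12116; Wₕ = Nₕ/N.
shift 1: (1870/12116)²·1.2²/431 = 0.000079588
shift 2: (4538/12116)²·2.2²/1017 = 0.000667628
shift 3: (4368/12116)²·3.1²/493 = 0.002533513
shift 4: (1340/12116)²·4.2²/31 = 0.006960300
Sum = 0.010241030 → 0.010241.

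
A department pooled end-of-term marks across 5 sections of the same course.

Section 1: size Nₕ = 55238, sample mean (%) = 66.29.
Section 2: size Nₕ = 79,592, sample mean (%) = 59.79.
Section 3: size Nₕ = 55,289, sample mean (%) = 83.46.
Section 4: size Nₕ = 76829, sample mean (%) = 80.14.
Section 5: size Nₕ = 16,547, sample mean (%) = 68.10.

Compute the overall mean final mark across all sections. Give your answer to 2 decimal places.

71.67

x̄_st = (Σ Nₕx̄ₕ) / (Σ Nₕ) = (55238·66.29 + 79592·59.79 + 55289·83.46 + 76829·80.14 + 16547·68.10) / 283495
= 20318879.4 / 283495 = 71.6728... → 71.67.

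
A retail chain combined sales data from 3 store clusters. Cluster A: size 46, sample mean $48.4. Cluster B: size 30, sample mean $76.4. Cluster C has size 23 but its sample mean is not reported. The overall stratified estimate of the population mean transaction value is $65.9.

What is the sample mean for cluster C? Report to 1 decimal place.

Σ Nₕx̄ₕ = N·μ, so 23·x̄_C = 99·65.9 − (46·48.4 + 30·76.4).
= 6524.1 − 4518.4 = 2005.7.
x̄_C = 2005.7 / 23 = 87.204... → 87.2.

87.2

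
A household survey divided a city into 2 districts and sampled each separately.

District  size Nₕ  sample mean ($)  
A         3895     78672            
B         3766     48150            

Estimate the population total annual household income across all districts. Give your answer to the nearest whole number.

A: 3895·78672 = 306427440
B: 3766·48150 = 181332900
τ̂ = Σ Nₕx̄ₕ = 487760340.

487760340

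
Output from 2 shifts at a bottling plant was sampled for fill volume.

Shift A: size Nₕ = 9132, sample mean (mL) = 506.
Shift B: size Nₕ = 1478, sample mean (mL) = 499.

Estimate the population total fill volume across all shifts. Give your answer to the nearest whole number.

5358314

A: 9132·506 = 4620792
B: 1478·499 = 737522
τ̂ = Σ Nₕx̄ₕ = 5358314.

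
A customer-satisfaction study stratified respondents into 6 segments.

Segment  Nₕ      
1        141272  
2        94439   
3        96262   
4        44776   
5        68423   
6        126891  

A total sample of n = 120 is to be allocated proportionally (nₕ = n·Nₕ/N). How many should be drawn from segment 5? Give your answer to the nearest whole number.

14

N = 141272 + 94439 + 96262 + 44776 + 68423 + 126891 = 572063.
n_5 = 120·68423/572063 = 14.353... → 14.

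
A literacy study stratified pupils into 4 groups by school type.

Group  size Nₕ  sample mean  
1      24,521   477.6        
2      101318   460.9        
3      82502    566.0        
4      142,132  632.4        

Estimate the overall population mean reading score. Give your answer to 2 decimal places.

556.36

x̄_st = (Σ Nₕx̄ₕ) / (Σ Nₕ) = (24521·477.6 + 101318·460.9 + 82502·566.0 + 142132·632.4) / 350473
= 194989104.6 / 350473 = 556.3598... → 556.36.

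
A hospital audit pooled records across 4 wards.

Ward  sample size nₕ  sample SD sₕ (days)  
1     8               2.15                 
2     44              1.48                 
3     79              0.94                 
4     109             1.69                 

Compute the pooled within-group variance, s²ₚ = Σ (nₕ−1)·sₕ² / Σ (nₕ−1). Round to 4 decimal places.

2.1353

1: (8−1)·2.15² = 7·4.6225 = 32.3575
2: (44−1)·1.48² = 43·2.1904 = 94.1872
3: (79−1)·0.94² = 78·0.8836 = 68.9208
4: (109−1)·1.69² = 108·2.8561 = 308.4588
Numerator = 503.9243; denominator = Σ(nₕ−1) = 236.
s²ₚ = 503.9243/236 = 2.135272... → 2.1353.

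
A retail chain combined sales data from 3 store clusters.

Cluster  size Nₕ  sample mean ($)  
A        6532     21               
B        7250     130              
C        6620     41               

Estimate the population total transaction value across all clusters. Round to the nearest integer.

Population total = Σ Nₕ·x̄ₕ (each stratum's size times its mean).
6532·21 + 7250·130 + 6620·41 = 137172 + 942500 + 271420 = 1351092.

1351092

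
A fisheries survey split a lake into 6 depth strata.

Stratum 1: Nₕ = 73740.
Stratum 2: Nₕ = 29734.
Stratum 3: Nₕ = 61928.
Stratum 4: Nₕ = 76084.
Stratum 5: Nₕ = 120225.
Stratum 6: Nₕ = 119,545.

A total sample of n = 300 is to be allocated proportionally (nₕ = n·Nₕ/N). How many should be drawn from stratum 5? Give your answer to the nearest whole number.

Share of stratum 5 = 120225/481256 = 0.24982.
Allocate 300 × 0.24982 = 74.945... → 75.

75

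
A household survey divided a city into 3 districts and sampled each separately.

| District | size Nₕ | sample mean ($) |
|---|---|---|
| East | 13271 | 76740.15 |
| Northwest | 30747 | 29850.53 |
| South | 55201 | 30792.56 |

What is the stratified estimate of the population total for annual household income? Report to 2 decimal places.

3636012881.12

East: 13271·76740.15 = 1018418530.65
Northwest: 30747·29850.53 = 917814245.91
South: 55201·30792.56 = 1699780104.56
τ̂ = Σ Nₕx̄ₕ = 3636012881.12.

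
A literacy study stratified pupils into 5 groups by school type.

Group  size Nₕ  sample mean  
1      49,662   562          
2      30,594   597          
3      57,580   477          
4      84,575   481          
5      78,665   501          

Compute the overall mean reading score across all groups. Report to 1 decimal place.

N = 301076; weights Wₕ = Nₕ/N = (0.1649, 0.1016, 0.1912, 0.2809, 0.2613).
x̄_st = Σ Wₕ·x̄ₕ = 0.1649·562 + 0.1016·597 + 0.1912·477 + 0.2809·481 + 0.2613·501 ≈ 510.609...
→ 510.6.

510.6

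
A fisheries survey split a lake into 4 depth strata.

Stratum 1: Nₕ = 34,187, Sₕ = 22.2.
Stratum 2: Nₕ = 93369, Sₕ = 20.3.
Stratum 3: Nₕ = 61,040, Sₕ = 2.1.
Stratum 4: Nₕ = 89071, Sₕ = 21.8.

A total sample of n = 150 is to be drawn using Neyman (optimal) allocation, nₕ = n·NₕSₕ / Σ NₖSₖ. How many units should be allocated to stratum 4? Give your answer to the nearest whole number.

62

1: NₕSₕ = 34187·22.2 = 758951.4
2: NₕSₕ = 93369·20.3 = 1895390.7
3: NₕSₕ = 61040·2.1 = 128184
4: NₕSₕ = 89071·21.8 = 1941747.8
Σ NₕSₕ = 4724273.9.
n_4 = 150·1941747.8/4724273.9 = 61.652... → 62.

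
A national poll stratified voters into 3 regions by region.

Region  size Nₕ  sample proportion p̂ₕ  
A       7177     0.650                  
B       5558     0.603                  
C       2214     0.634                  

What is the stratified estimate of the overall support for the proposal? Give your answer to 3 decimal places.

Wₕ = Nₕ/N with N = 14949: 0.4801, 0.3718, 0.1481.
p̂_st = 0.4801·0.650 + 0.3718·0.603 + 0.1481·0.634 ≈ 0.63016... → 0.630.

0.630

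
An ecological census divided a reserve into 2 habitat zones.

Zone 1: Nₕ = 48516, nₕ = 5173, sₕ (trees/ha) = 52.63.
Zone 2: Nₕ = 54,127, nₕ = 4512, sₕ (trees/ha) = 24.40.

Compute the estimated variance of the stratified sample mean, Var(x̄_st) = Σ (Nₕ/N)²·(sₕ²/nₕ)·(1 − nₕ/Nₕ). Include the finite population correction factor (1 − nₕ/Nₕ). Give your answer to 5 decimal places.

N = 102643; Wₕ = Nₕ/N.
zone 1: (48516/102643)²·52.63²/5173·(1 − 5173/48516) = 0.10687338
zone 2: (54127/102643)²·24.40²/4512·(1 − 4512/54127) = 0.03363402
Sum = 0.14050740 → 0.14051.

0.14051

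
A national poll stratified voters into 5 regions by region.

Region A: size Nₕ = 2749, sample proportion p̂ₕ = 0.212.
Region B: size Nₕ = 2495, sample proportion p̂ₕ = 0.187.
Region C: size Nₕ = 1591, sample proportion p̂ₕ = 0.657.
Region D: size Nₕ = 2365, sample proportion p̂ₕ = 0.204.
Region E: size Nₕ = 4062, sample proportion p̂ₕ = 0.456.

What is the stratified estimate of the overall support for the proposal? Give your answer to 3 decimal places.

Wₕ = Nₕ/N with N = 13262: 0.2073, 0.1881, 0.1200, 0.1783, 0.3063.
p̂_st = 0.2073·0.212 + 0.1881·0.187 + 0.1200·0.657 + 0.1783·0.204 + 0.3063·0.456 ≈ 0.33399... → 0.334.

0.334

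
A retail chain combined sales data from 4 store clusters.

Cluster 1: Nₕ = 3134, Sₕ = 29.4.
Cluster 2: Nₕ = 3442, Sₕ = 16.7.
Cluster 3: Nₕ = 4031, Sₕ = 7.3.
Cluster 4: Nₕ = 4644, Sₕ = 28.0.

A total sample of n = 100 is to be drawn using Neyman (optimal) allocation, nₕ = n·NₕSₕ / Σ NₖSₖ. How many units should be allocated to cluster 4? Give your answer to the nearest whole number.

1: NₕSₕ = 3134·29.4 = 92139.6
2: NₕSₕ = 3442·16.7 = 57481.4
3: NₕSₕ = 4031·7.3 = 29426.3
4: NₕSₕ = 4644·28.0 = 130032
Σ NₕSₕ = 309079.3.
n_4 = 100·130032/309079.3 = 42.071... → 42.

42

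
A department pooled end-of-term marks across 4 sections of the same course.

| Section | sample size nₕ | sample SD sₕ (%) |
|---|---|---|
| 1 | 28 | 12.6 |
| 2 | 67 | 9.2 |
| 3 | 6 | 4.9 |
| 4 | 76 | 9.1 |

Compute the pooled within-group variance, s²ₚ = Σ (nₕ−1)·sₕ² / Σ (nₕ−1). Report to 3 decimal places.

93.662

1: (28−1)·12.6² = 27·158.76 = 4286.52
2: (67−1)·9.2² = 66·84.64 = 5586.24
3: (6−1)·4.9² = 5·24.01 = 120.05
4: (76−1)·9.1² = 75·82.81 = 6210.75
Numerator = 16203.56; denominator = Σ(nₕ−1) = 173.
s²ₚ = 16203.56/173 = 93.66220... → 93.662.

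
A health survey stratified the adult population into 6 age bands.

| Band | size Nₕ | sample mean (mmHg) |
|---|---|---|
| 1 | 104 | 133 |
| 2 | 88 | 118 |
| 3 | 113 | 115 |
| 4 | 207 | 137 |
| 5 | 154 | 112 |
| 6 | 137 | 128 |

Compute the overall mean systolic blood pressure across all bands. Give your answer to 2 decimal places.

N = 104 + 88 + 113 + 207 + 154 + 137 = 803.
Weight each subgroup mean by Nₕ/N and sum.
Σ Nₕx̄ₕ = 104·133 + 88·118 + 113·115 + 207·137 + 154·112 + 137·128 = 13832 + 10384 + 12995 + 28359 + 17248 + 17536 = 100354.
Divide by N: 100354 / 803 = 124.9738... → 124.97.

124.97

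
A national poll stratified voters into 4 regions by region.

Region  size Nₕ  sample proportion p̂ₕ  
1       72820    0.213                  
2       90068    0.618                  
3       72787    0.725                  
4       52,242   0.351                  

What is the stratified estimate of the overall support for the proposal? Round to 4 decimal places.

0.4942

N = 72820 + 90068 + 72787 + 52242 = 287917.
Overall proportion = Σ (Nₕ/N)·p̂ₕ.
Σ Nₕp̂ₕ = 15510.66 + 55662.024 + 52770.575 + 18336.942 = 142280.201.
142280.201 / 287917 = 0.494171... → 0.4942.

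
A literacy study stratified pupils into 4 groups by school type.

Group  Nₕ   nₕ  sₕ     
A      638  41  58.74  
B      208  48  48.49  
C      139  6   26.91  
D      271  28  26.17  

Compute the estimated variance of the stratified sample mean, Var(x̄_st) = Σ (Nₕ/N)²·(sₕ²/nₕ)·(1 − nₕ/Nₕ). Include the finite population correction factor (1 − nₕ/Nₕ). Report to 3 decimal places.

23.788

N = 1256; Wₕ = Nₕ/N.
group A: (638/1256)²·58.74²/41·(1 − 41/638) = 20.318880
group B: (208/1256)²·48.49²/48·(1 − 48/208) = 1.033397
group C: (139/1256)²·26.91²/6·(1 − 6/139) = 1.414371
group D: (271/1256)²·26.17²/28·(1 − 28/271) = 1.021047
Sum = 23.787694 → 23.788.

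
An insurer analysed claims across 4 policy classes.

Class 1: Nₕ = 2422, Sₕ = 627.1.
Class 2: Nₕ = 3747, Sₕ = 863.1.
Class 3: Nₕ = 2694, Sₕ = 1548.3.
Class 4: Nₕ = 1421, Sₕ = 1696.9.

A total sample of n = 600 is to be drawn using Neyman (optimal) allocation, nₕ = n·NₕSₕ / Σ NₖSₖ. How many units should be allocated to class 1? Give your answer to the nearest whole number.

Σ NₕSₕ = 2422·627.1 + 3747·863.1 + 2694·1548.3 + 1421·1696.9 = 11335287.
Share for 1: 1518836.2/11335287 = 0.13399.
n_1 = 600 × 0.13399 = 80.395... → 80.

80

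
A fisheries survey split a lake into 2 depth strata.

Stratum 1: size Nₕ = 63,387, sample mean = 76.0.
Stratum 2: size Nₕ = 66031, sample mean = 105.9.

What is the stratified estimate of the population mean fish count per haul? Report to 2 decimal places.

N = 63387 + 66031 = 129418.
Overall mean = Σ (Nₕ/N)·x̄ₕ — weight by population share, not a simple average.
Σ Nₕx̄ₕ = 63387·76.0 + 66031·105.9 = 4817412 + 6992682.9 = 11810094.9.
Divide by N: 11810094.9 / 129418 = 91.2554... → 91.26.

91.26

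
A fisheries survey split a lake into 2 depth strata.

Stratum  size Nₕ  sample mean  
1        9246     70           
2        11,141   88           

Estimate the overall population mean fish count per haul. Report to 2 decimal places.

79.84

x̄_st = (Σ Nₕx̄ₕ) / (Σ Nₕ) = (9246·70 + 11141·88) / 20387
= 1627628 / 20387 = 79.8366... → 79.84.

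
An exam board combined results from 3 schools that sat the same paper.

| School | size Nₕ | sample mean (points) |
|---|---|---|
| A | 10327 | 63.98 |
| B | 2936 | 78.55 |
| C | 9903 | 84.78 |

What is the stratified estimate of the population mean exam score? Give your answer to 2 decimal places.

74.72

N = 23166; weights Wₕ = Nₕ/N = (0.4458, 0.1267, 0.4275).
x̄_st = Σ Wₕ·x̄ₕ = 0.4458·63.98 + 0.1267·78.55 + 0.4275·84.78 ≈ 74.7181...
→ 74.72.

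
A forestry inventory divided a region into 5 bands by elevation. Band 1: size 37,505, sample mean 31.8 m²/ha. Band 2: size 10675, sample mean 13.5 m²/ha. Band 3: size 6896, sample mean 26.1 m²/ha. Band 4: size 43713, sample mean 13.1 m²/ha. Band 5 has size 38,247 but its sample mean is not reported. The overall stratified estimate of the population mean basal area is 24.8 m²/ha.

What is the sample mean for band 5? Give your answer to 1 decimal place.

34.2

Σ Nₕx̄ₕ = N·μ, so 38247·x̄_5 = 137036·24.8 − (37505·31.8 + 10675·13.5 + 6896·26.1 + 43713·13.1).
= 3398492.8 − 2089397.4 = 1309095.4.
x̄_5 = 1309095.4 / 38247 = 34.227... → 34.2.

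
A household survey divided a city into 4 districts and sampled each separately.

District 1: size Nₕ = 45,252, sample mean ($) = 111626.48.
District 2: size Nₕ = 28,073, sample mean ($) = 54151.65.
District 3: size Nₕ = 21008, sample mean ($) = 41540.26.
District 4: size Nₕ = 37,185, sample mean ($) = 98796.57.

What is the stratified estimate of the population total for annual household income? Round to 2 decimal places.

11117948980.94

Estimate total by summing Nₕ·x̄ₕ over strata.
45252·111626.48 + 28073·54151.65 + 21008·41540.26 + 37185·98796.57 = 5051321472.96 + 1520199270.45 + 872677782.08 + 3673750455.45 = 11117948980.94.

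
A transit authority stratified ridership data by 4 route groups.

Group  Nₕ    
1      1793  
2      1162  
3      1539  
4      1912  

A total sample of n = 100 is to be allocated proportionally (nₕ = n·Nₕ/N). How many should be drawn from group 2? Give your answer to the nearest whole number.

18

Share of group 2 = 1162/6406 = 0.18139.
Allocate 100 × 0.18139 = 18.139... → 18.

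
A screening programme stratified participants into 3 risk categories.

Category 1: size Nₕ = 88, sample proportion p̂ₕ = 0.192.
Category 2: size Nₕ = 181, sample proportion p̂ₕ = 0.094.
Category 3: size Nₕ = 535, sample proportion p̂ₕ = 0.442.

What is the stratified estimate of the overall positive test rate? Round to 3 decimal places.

0.336

N = 88 + 181 + 535 = 804.
Overall proportion = Σ (Nₕ/N)·p̂ₕ.
Σ Nₕp̂ₕ = 16.896 + 17.014 + 236.47 = 270.38.
270.38 / 804 = 0.33629... → 0.336.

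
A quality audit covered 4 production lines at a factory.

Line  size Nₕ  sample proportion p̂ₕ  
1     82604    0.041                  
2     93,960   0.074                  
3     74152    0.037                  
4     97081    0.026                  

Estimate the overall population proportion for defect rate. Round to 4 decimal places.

N = 82604 + 93960 + 74152 + 97081 = 347797.
Overall proportion = Σ (Nₕ/N)·p̂ₕ.
Σ Nₕp̂ₕ = 3386.764 + 6953.04 + 2743.624 + 2524.106 = 15607.534.
15607.534 / 347797 = 0.044875... → 0.0449.

0.0449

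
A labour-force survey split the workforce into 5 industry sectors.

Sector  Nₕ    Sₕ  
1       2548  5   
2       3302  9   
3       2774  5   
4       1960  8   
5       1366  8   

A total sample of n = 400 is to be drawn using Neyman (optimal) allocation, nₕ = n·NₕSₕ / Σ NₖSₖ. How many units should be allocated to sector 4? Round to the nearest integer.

Σ NₕSₕ = 2548·5 + 3302·9 + 2774·5 + 1960·8 + 1366·8 = 82936.
Share for 4: 15680/82936 = 0.18906.
n_4 = 400 × 0.18906 = 75.625... → 76.

76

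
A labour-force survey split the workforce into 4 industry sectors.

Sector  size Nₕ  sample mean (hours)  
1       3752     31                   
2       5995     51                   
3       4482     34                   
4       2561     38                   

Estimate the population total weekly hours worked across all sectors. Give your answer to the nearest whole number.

671763

1: 3752·31 = 116312
2: 5995·51 = 305745
3: 4482·34 = 152388
4: 2561·38 = 97318
τ̂ = Σ Nₕx̄ₕ = 671763.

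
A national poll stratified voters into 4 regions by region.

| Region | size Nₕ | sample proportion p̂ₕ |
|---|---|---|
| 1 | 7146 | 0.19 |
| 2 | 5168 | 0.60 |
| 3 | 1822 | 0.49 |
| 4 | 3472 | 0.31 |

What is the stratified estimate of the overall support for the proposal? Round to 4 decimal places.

N = 7146 + 5168 + 1822 + 3472 = 17608.
Overall proportion = Σ (Nₕ/N)·p̂ₕ.
Σ Nₕp̂ₕ = 1357.74 + 3100.8 + 892.78 + 1076.32 = 6427.64.
6427.64 / 17608 = 0.365041... → 0.3650.

0.3650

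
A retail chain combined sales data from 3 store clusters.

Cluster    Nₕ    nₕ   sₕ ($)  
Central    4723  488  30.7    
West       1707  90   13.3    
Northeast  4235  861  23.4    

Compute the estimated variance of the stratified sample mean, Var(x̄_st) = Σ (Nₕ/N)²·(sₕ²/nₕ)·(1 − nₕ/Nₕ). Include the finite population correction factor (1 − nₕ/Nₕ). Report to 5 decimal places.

N = 10665. Term for each stratum: Wₕ²sₕ²/nₕ·(1−nₕ/Nₕ).
Var(x̄_st) = 0.33963041 + 0.04769607 + 0.07989238 = 0.46721886 → 0.46722.

0.46722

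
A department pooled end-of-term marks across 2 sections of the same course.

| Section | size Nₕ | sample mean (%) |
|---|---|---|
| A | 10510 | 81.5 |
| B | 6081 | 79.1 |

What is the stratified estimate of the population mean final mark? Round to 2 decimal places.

80.62

N = 10510 + 6081 = 16591.
Weight each subgroup mean by Nₕ/N and sum.
Σ Nₕx̄ₕ = 10510·81.5 + 6081·79.1 = 856565 + 481007.1 = 1337572.1.
Divide by N: 1337572.1 / 16591 = 80.6203... → 80.62.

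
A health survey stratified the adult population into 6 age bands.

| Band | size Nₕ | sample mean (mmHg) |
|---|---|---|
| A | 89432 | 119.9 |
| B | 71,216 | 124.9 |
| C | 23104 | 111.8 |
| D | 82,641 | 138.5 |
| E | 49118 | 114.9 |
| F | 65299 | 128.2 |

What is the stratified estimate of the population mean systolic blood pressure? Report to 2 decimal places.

N = 380810; weights Wₕ = Nₕ/N = (0.2348, 0.1870, 0.0607, 0.2170, 0.1290, 0.1715).
x̄_st = Σ Wₕ·x̄ₕ = 0.2348·119.9 + 0.1870·124.9 + 0.0607·111.8 + 0.2170·138.5 + 0.1290·114.9 + 0.1715·128.2 ≈ 125.1584...
→ 125.16.

125.16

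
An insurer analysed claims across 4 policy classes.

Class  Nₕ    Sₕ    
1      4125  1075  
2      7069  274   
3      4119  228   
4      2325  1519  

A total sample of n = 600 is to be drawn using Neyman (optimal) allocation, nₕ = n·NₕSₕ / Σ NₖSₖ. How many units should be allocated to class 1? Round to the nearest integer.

1: NₕSₕ = 4125·1075 = 4434375
2: NₕSₕ = 7069·274 = 1936906
3: NₕSₕ = 4119·228 = 939132
4: NₕSₕ = 2325·1519 = 3531675
Σ NₕSₕ = 10842088.
n_1 = 600·4434375/10842088 = 245.398... → 245.

245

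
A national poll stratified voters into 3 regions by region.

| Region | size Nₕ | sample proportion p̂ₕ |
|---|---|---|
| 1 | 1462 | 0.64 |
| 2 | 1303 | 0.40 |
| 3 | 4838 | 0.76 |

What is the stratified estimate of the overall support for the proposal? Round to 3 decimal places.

0.675

N = 1462 + 1303 + 4838 = 7603.
Overall proportion = Σ (Nₕ/N)·p̂ₕ.
Σ Nₕp̂ₕ = 935.68 + 521.2 + 3676.88 = 5133.76.
5133.76 / 7603 = 0.67523... → 0.675.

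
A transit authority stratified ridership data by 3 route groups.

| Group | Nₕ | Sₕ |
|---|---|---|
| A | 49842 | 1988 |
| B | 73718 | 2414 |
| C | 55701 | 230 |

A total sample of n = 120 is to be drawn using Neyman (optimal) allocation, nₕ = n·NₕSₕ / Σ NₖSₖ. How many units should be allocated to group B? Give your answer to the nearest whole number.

74

A: NₕSₕ = 49842·1988 = 99085896
B: NₕSₕ = 73718·2414 = 177955252
C: NₕSₕ = 55701·230 = 12811230
Σ NₕSₕ = 289852378.
n_B = 120·177955252/289852378 = 73.674... → 74.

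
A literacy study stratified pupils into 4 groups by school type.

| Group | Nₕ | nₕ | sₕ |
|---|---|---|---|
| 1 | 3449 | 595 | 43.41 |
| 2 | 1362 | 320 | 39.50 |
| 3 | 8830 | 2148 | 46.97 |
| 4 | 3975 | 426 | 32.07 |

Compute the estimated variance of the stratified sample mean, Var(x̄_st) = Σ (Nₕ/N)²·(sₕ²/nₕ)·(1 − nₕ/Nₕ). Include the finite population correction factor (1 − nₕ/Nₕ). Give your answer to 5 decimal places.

N = 17616; Wₕ = Nₕ/N.
group 1: (3449/17616)²·43.41²/595·(1 − 595/3449) = 0.10046046
group 2: (1362/17616)²·39.50²/320·(1 − 320/1362) = 0.02229844
group 3: (8830/17616)²·46.97²/2148·(1 − 2148/8830) = 0.19528074
group 4: (3975/17616)²·32.07²/426·(1 − 426/3975) = 0.10975311
Sum = 0.42779275 → 0.42779.

0.42779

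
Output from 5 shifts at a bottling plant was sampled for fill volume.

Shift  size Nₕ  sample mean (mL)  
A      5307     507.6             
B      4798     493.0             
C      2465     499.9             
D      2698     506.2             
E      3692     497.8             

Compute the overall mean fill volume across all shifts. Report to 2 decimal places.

500.80

N = 18960; weights Wₕ = Nₕ/N = (0.2799, 0.2531, 0.1300, 0.1423, 0.1947).
x̄_st = Σ Wₕ·x̄ₕ = 0.2799·507.6 + 0.2531·493.0 + 0.1300·499.9 + 0.1423·506.2 + 0.1947·497.8 ≈ 500.7967...
→ 500.80.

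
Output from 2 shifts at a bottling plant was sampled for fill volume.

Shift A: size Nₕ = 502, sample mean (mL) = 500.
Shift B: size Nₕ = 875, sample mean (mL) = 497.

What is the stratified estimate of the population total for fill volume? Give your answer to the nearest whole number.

685875

A: 502·500 = 251000
B: 875·497 = 434875
τ̂ = Σ Nₕx̄ₕ = 685875.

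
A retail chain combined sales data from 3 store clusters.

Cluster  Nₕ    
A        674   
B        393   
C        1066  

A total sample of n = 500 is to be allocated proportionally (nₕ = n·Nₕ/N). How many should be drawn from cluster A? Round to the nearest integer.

158

N = 674 + 393 + 1066 = 2133.
n_A = 500·674/2133 = 157.993... → 158.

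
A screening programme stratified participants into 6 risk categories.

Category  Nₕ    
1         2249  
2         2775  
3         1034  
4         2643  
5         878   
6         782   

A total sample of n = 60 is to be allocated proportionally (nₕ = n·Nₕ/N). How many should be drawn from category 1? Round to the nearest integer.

N = 2249 + 2775 + 1034 + 2643 + 878 + 782 = 10361.
n_1 = 60·2249/10361 = 13.024... → 13.

13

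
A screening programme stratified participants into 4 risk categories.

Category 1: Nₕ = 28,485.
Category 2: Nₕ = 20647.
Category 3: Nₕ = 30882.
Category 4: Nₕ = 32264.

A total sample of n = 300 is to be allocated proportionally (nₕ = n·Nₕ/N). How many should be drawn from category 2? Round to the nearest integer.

55

Share of category 2 = 20647/112278 = 0.18389.
Allocate 300 × 0.18389 = 55.168... → 55.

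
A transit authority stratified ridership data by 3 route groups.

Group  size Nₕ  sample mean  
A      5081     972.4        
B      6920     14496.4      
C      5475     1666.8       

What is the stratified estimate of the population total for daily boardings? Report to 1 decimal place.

Population total = Σ Nₕ·x̄ₕ (each stratum's size times its mean).
5081·972.4 + 6920·14496.4 + 5475·1666.8 = 4940764.4 + 100315088 + 9125730 = 114381582.4.

114381582.4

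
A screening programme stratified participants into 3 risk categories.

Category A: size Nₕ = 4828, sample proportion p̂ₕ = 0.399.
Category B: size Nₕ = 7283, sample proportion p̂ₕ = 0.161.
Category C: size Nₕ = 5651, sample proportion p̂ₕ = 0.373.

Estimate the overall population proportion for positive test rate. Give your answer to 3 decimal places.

0.293

N = 4828 + 7283 + 5651 = 17762.
Overall proportion = Σ (Nₕ/N)·p̂ₕ.
Σ Nₕp̂ₕ = 1926.372 + 1172.563 + 2107.823 = 5206.758.
5206.758 / 17762 = 0.29314... → 0.293.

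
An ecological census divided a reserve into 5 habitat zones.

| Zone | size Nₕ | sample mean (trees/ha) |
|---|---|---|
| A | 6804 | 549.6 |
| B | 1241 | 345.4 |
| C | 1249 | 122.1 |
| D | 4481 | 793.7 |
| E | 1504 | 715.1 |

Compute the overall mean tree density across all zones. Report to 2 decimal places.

N = 6804 + 1241 + 1249 + 4481 + 1504 = 15279.
The stratified mean weights each stratum mean by its population share Nₕ/N.
Σ Nₕx̄ₕ = 6804·549.6 + 1241·345.4 + 1249·122.1 + 4481·793.7 + 1504·715.1 = 3739478.4 + 428641.4 + 152502.9 + 3556569.7 + 1075510.4 = 8952702.8.
Divide by N: 8952702.8 / 15279 = 585.9482... → 585.95.

585.95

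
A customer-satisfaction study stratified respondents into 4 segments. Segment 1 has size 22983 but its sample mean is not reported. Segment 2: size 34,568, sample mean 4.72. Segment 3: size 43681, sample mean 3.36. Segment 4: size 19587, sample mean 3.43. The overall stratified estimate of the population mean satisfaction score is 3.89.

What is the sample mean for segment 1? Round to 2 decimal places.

4.04

N = 22983 + 34568 + 43681 + 19587 = 120819.
Overall total = μ·N = 3.89·120819 = 469985.91.
Subtract the known strata: 34568·4.72 + 43681·3.36 + 19587·3.43 = 377112.53.
Remaining total for segment 1: 469985.91 − 377112.53 = 92873.38.
Divide by its size: 92873.38 / 22983 = 4.0410... → 4.04.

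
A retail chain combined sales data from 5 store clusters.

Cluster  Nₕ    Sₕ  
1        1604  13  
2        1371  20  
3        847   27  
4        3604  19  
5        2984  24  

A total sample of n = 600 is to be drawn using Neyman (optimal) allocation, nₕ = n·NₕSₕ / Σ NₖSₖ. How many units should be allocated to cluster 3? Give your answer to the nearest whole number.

65

Σ NₕSₕ = 1604·13 + 1371·20 + 847·27 + 3604·19 + 2984·24 = 211233.
Share for 3: 22869/211233 = 0.10826.
n_3 = 600 × 0.10826 = 64.959... → 65.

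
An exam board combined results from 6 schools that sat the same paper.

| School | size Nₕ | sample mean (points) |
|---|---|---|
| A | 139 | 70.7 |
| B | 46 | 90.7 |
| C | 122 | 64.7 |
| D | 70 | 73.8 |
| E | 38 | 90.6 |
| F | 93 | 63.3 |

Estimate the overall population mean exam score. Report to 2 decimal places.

71.63

N = 139 + 46 + 122 + 70 + 38 + 93 = 508.
Weight each subgroup mean by Nₕ/N and sum.
Σ Nₕx̄ₕ = 139·70.7 + 46·90.7 + 122·64.7 + 70·73.8 + 38·90.6 + 93·63.3 = 9827.3 + 4172.2 + 7893.4 + 5166 + 3442.8 + 5886.9 = 36388.6.
Divide by N: 36388.6 / 508 = 71.6311... → 71.63.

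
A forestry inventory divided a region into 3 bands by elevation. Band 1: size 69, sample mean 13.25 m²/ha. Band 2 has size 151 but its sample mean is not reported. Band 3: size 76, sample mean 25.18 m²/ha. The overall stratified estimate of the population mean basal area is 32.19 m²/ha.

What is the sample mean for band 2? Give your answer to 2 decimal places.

44.37

N = 69 + 151 + 76 = 296.
Overall total = μ·N = 32.19·296 = 9528.24.
Subtract the known strata: 69·13.25 + 76·25.18 = 2827.93.
Remaining total for band 2: 9528.24 − 2827.93 = 6700.31.
Divide by its size: 6700.31 / 151 = 44.3729... → 44.37.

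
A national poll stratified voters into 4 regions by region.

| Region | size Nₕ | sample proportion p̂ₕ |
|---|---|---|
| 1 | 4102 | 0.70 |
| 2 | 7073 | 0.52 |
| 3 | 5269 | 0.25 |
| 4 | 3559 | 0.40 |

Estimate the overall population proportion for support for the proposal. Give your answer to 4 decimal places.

Wₕ = Nₕ/N with N = 20003: 0.2051, 0.3536, 0.2634, 0.1779.
p̂_st = 0.2051·0.70 + 0.3536·0.52 + 0.2634·0.25 + 0.1779·0.40 ≈ 0.464441... → 0.4644.

0.4644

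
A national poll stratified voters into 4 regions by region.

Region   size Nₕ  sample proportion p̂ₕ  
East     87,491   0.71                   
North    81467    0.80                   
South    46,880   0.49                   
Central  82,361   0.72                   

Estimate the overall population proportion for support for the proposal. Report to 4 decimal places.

0.7028

Wₕ = Nₕ/N with N = 298199: 0.2934, 0.2732, 0.1572, 0.2762.
p̂_st = 0.2934·0.71 + 0.2732·0.80 + 0.1572·0.49 + 0.2762·0.72 ≈ 0.702763... → 0.7028.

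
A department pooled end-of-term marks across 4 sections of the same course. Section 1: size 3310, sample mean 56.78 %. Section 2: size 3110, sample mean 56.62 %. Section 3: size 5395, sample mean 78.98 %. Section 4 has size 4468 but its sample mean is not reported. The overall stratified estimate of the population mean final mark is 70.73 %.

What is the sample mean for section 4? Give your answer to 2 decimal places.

80.92

Σ Nₕx̄ₕ = N·μ, so 4468·x̄_4 = 16283·70.73 − (3310·56.78 + 3110·56.62 + 5395·78.98).
= 1151696.59 − 790127.1 = 361569.49.
x̄_4 = 361569.49 / 4468 = 80.9242... → 80.92.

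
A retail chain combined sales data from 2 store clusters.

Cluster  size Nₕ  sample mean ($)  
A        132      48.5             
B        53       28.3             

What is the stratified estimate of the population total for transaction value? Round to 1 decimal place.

7901.9

Population total = Σ Nₕ·x̄ₕ (each stratum's size times its mean).
132·48.5 + 53·28.3 = 6402 + 1499.9 = 7901.9.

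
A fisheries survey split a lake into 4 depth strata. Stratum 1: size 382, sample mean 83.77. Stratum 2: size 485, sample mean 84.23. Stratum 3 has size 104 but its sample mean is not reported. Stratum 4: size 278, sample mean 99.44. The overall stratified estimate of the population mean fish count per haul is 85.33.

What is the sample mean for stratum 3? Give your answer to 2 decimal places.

58.47

N = 382 + 485 + 104 + 278 = 1249.
Overall total = μ·N = 85.33·1249 = 106577.17.
Subtract the known strata: 382·83.77 + 485·84.23 + 278·99.44 = 100496.01.
Remaining total for stratum 3: 106577.17 − 100496.01 = 6081.16.
Divide by its size: 6081.16 / 104 = 58.4727... → 58.47.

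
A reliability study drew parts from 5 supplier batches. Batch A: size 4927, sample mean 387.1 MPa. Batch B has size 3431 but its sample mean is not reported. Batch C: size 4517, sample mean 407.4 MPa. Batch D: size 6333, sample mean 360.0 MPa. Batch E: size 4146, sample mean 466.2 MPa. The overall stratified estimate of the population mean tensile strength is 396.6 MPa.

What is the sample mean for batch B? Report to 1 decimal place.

N = 4927 + 3431 + 4517 + 6333 + 4146 = 23354.
Overall total = μ·N = 396.6·23354 = 9262196.4.
Subtract the known strata: 4927·387.1 + 4517·407.4 + 6333·360.0 + 4146·466.2 = 7960212.7.
Remaining total for batch B: 9262196.4 − 7960212.7 = 1301983.7.
Divide by its size: 1301983.7 / 3431 = 379.476... → 379.5.

379.5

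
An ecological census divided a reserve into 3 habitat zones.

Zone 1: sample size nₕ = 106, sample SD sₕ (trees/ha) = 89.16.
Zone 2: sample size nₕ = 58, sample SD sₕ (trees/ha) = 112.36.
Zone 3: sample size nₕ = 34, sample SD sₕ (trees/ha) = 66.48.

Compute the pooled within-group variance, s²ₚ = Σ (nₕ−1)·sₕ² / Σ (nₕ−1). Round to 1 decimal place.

8718.8

Degrees of freedom: 105 + 57 + 33 = 195.
Σ(nₕ−1)sₕ² = 105·7949.5056 + 57·12624.7696 + 33·4419.5904 = 1700156.4384.
s²ₚ = 1700156.4384 / 195 = 8718.751... → 8718.8.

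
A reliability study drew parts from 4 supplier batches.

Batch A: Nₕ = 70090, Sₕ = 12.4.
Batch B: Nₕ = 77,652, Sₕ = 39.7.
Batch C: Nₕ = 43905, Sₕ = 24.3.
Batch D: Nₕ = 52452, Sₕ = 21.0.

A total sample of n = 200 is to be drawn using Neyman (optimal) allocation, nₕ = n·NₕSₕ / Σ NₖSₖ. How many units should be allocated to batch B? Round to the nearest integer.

101

Σ NₕSₕ = 70090·12.4 + 77652·39.7 + 43905·24.3 + 52452·21.0 = 6120283.9.
Share for B: 3082784.4/6120283.9 = 0.50370.
n_B = 200 × 0.50370 = 100.740... → 101.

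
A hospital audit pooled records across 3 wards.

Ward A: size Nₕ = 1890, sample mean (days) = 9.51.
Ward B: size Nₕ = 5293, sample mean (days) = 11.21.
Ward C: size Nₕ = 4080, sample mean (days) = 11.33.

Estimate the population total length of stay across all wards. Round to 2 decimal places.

A: 1890·9.51 = 17973.9
B: 5293·11.21 = 59334.53
C: 4080·11.33 = 46226.4
τ̂ = Σ Nₕx̄ₕ = 123534.83.

123534.83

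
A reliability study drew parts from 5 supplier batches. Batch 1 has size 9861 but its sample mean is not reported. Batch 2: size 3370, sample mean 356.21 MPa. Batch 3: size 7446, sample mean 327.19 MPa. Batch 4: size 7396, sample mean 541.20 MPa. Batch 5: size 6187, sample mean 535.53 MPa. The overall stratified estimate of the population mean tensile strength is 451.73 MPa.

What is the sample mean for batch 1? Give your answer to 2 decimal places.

458.73

N = 9861 + 3370 + 7446 + 7396 + 6187 = 34260.
Overall total = μ·N = 451.73·34260 = 15476269.8.
Subtract the known strata: 3370·356.21 + 7446·327.19 + 7396·541.20 + 6187·535.53 = 10952723.75.
Remaining total for batch 1: 15476269.8 − 10952723.75 = 4523546.05.
Divide by its size: 4523546.05 / 9861 = 458.7310... → 458.73.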